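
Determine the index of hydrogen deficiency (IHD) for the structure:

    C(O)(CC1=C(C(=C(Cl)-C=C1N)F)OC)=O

5

Molecular formula from the SMILES: C9H9ClFNO3.
DoU = (2C + 2 + N − H − X)/2 = (2·9 + 2 + 1 − 9 − 2)/2 = 10/2 = 5.
(Structurally: 1 ring(s) + 4 π bond(s) = 5.)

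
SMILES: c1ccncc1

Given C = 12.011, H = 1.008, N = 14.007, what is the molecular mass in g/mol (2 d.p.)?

79.10

Molecular formula: C5H5N.
M = 5×12.011 + 5×1.008 + 1×14.007 = 79.10 g/mol.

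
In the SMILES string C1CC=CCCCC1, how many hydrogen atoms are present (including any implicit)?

Hydrogens are implicit in SMILES; fill each atom to its normal valence:
  6 × C: 2 H each → 12
  2 × C: 1 H each → 2
  Total hydrogens = 14.

14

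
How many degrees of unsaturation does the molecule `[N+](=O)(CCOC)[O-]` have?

1

Molecular formula from the SMILES: C3H7NO3.
DoU = (2C + 2 + N − H − X)/2 = (2·3 + 2 + 1 − 7 − 0)/2 = 2/2 = 1.
(Structurally: 0 ring(s) + 1 π bond(s) = 1.)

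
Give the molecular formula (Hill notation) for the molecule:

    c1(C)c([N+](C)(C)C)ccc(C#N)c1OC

C12H17N2O+

Heavy atoms from the SMILES: 12 C, 2 N, 1 O.
Implicit hydrogens by atom environment:
  5 × C: 3 H each → 15
  4 × C (aromatic): no H
  2 × C (aromatic): 1 H each → 2
  1 × C: no H
  1 × N (charge +1): no H
  1 × N: no H
  1 × O: no H
  Total hydrogens = 17.
Net charge +1.
Molecular formula: C12H17N2O+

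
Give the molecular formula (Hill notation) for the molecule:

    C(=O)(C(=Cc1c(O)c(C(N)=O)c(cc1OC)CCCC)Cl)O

Heavy atoms from the SMILES: 15 C, 1 Cl, 1 N, 5 O.
Implicit hydrogens by atom environment:
  5 × C (aromatic): no H
  3 × C: 2 H each → 6
  3 × C: no H
  3 × O: no H
  2 × C: 3 H each → 6
  2 × O: 1 H each → 2
  1 × C (aromatic): 1 H
  1 × C: 1 H
  1 × Cl: no H
  1 × N: 2 H
  Total hydrogens = 18.
Molecular formula: C15H18ClNO5

C15H18ClNO5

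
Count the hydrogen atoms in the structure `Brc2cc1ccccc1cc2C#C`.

Hydrogens are implicit in SMILES; fill each atom to its normal valence:
  6 × C (aromatic): 1 H each → 6
  4 × C (aromatic): no H
  1 × Br: no H
  1 × C: 1 H
  1 × C: no H
  Total hydrogens = 7.

7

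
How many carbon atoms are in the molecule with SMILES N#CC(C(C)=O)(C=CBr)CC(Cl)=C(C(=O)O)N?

10

The symbol for carbon appears 10 times in the SMILES. (Cl is a single chlorine, not C + l.)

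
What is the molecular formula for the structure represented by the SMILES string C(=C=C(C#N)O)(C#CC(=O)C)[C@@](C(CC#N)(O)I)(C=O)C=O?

C14H9IN2O5

Heavy atoms from the SMILES: 14 C, 1 I, 2 N, 5 O.
Implicit hydrogens by atom environment:
  10 × C: no H
  3 × O: no H
  2 × C: 1 H each → 2
  2 × N: no H
  2 × O: 1 H each → 2
  1 × C: 3 H
  1 × C: 2 H
  1 × I: no H
  Total hydrogens = 9.
Molecular formula: C14H9IN2O5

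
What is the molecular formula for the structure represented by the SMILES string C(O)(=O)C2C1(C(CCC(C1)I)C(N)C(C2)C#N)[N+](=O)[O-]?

Heavy atoms from the SMILES: 12 C, 1 I, 3 N, 4 O.
Implicit hydrogens by atom environment:
  5 × C: 1 H each → 5
  4 × C: 2 H each → 8
  3 × C: no H
  2 × O: no H
  1 × I: no H
  1 × N: 2 H
  1 × N: no H
  1 × N (charge +1): no H
  1 × O: 1 H
  1 × O (charge -1): no H
  Total hydrogens = 16.
Molecular formula: C12H16IN3O4

C12H16IN3O4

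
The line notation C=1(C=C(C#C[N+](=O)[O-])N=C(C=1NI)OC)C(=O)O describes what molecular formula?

Heavy atoms from the SMILES: 9 C, 1 I, 3 N, 5 O.
Implicit hydrogens by atom environment:
  4 × C (aromatic): no H
  3 × C: no H
  3 × O: no H
  1 × C: 3 H
  1 × C (aromatic): 1 H
  1 × I: no H
  1 × N: 1 H
  1 × N (aromatic): no H
  1 × N (charge +1): no H
  1 × O: 1 H
  1 × O (charge -1): no H
  Total hydrogens = 6.
Molecular formula: C9H6IN3O5

C9H6IN3O5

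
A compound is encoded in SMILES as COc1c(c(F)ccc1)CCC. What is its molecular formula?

C10H13FO

Heavy atoms from the SMILES: 10 C, 1 F, 1 O.
Implicit hydrogens by atom environment:
  3 × C (aromatic): 1 H each → 3
  3 × C (aromatic): no H
  2 × C: 3 H each → 6
  2 × C: 2 H each → 4
  1 × F: no H
  1 × O: no H
  Total hydrogens = 13.
Molecular formula: C10H13FO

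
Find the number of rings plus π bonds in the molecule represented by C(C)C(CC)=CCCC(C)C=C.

2

Molecular formula from the SMILES: C12H22.
DoU = (2C + 2 + N − H − X)/2 = (2·12 + 2 + 0 − 22 − 0)/2 = 4/2 = 2.
(Structurally: 0 ring(s) + 2 π bond(s) = 2.)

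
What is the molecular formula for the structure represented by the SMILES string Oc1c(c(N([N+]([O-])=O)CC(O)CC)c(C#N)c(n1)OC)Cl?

C11H13ClN4O5

Heavy atoms from the SMILES: 11 C, 1 Cl, 4 N, 5 O.
Implicit hydrogens by atom environment:
  5 × C (aromatic): no H
  2 × C: 3 H each → 6
  2 × C: 2 H each → 4
  2 × N: no H
  2 × O: 1 H each → 2
  2 × O: no H
  1 × C: 1 H
  1 × C: no H
  1 × Cl: no H
  1 × N (aromatic): no H
  1 × N (charge +1): no H
  1 × O (charge -1): no H
  Total hydrogens = 13.
Molecular formula: C11H13ClN4O5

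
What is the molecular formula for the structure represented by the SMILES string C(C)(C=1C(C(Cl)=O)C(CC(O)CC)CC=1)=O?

C12H17ClO3

Heavy atoms from the SMILES: 12 C, 1 Cl, 3 O.
Implicit hydrogens by atom environment:
  4 × C: 1 H each → 4
  3 × C: 2 H each → 6
  3 × C: no H
  2 × C: 3 H each → 6
  2 × O: no H
  1 × Cl: no H
  1 × O: 1 H
  Total hydrogens = 17.
Molecular formula: C12H17ClO3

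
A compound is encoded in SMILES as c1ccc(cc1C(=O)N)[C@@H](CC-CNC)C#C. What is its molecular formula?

C14H18N2O

Heavy atoms from the SMILES: 14 C, 2 N, 1 O.
Implicit hydrogens by atom environment:
  4 × C (aromatic): 1 H each → 4
  3 × C: 2 H each → 6
  2 × C: 1 H each → 2
  2 × C (aromatic): no H
  2 × C: no H
  1 × C: 3 H
  1 × N: 2 H
  1 × N: 1 H
  1 × O: no H
  Total hydrogens = 18.
Molecular formula: C14H18N2O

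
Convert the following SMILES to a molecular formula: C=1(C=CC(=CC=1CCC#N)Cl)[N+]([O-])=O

C9H7ClN2O2

Heavy atoms from the SMILES: 9 C, 1 Cl, 2 N, 2 O.
Implicit hydrogens by atom environment:
  3 × C (aromatic): 1 H each → 3
  3 × C (aromatic): no H
  2 × C: 2 H each → 4
  1 × C: no H
  1 × Cl: no H
  1 × N (charge +1): no H
  1 × N: no H
  1 × O: no H
  1 × O (charge -1): no H
  Total hydrogens = 7.
Molecular formula: C9H7ClN2O2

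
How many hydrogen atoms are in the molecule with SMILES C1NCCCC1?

11

Hydrogens are implicit in SMILES; fill each atom to its normal valence:
  5 × C: 2 H each → 10
  1 × N: 1 H
  Total hydrogens = 11.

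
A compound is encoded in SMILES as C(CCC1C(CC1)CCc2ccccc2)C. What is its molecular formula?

Heavy atoms from the SMILES: 16 C.
Implicit hydrogens by atom environment:
  7 × C: 2 H each → 14
  5 × C (aromatic): 1 H each → 5
  2 × C: 1 H each → 2
  1 × C: 3 H
  1 × C (aromatic): no H
  Total hydrogens = 24.
Molecular formula: C16H24

C16H24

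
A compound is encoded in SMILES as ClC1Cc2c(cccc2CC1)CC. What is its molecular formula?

Heavy atoms from the SMILES: 12 C, 1 Cl.
Implicit hydrogens by atom environment:
  4 × C: 2 H each → 8
  3 × C (aromatic): 1 H each → 3
  3 × C (aromatic): no H
  1 × C: 3 H
  1 × C: 1 H
  1 × Cl: no H
  Total hydrogens = 15.
Molecular formula: C12H15Cl

C12H15Cl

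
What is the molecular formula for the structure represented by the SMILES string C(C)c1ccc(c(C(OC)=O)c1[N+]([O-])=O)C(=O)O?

C11H11NO6

Heavy atoms from the SMILES: 11 C, 1 N, 6 O.
Implicit hydrogens by atom environment:
  4 × C (aromatic): no H
  4 × O: no H
  2 × C: 3 H each → 6
  2 × C (aromatic): 1 H each → 2
  2 × C: no H
  1 × C: 2 H
  1 × N (charge +1): no H
  1 × O: 1 H
  1 × O (charge -1): no H
  Total hydrogens = 11.
Molecular formula: C11H11NO6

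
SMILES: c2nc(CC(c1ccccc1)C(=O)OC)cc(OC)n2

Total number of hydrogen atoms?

16

Hydrogens are implicit in SMILES; fill each atom to its normal valence:
  7 × C (aromatic): 1 H each → 7
  3 × C (aromatic): no H
  3 × O: no H
  2 × C: 3 H each → 6
  2 × N (aromatic): no H
  1 × C: 2 H
  1 × C: 1 H
  1 × C: no H
  Total hydrogens = 16.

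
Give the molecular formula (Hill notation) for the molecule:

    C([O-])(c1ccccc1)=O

Heavy atoms from the SMILES: 7 C, 2 O.
Implicit hydrogens by atom environment:
  5 × C (aromatic): 1 H each → 5
  1 × C (aromatic): no H
  1 × C: no H
  1 × O: no H
  1 × O (charge -1): no H
  Total hydrogens = 5.
Net charge -1.
Molecular formula: C7H5O2-

C7H5O2-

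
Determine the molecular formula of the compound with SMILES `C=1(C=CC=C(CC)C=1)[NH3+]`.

C8H12N+

Heavy atoms from the SMILES: 8 C, 1 N.
Implicit hydrogens by atom environment:
  4 × C (aromatic): 1 H each → 4
  2 × C (aromatic): no H
  1 × C: 3 H
  1 × C: 2 H
  1 × N (charge +1): 3 H
  Total hydrogens = 12.
Net charge +1.
Molecular formula: C8H12N+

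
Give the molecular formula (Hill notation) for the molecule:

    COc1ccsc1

Heavy atoms from the SMILES: 5 C, 1 O, 1 S.
Implicit hydrogens by atom environment:
  3 × C (aromatic): 1 H each → 3
  1 × C: 3 H
  1 × C (aromatic): no H
  1 × O: no H
  1 × S (aromatic): no H
  Total hydrogens = 6.
Molecular formula: C5H6OS

C5H6OS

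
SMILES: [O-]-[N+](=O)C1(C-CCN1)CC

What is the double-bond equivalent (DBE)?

2

Molecular formula from the SMILES: C6H12N2O2.
DoU = (2C + 2 + N − H − X)/2 = (2·6 + 2 + 2 − 12 − 0)/2 = 4/2 = 2.
(Structurally: 1 ring(s) + 1 π bond(s) = 2.)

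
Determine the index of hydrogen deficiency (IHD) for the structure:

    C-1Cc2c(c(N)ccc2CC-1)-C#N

Molecular formula from the SMILES: C11H12N2.
DoU = (2C + 2 + N − H − X)/2 = (2·11 + 2 + 2 − 12 − 0)/2 = 14/2 = 7.
(Structurally: 2 ring(s) + 5 π bond(s) = 7.)

7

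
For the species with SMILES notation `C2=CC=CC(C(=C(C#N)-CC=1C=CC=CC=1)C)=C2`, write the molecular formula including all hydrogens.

C17H15N

Heavy atoms from the SMILES: 17 C, 1 N.
Implicit hydrogens by atom environment:
  10 × C (aromatic): 1 H each → 10
  3 × C: no H
  2 × C (aromatic): no H
  1 × C: 3 H
  1 × C: 2 H
  1 × N: no H
  Total hydrogens = 15.
Molecular formula: C17H15N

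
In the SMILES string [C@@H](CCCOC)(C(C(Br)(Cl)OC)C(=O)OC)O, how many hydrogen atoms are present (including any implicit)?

Hydrogens are implicit in SMILES; fill each atom to its normal valence:
  4 × O: no H
  3 × C: 3 H each → 9
  3 × C: 2 H each → 6
  2 × C: 1 H each → 2
  2 × C: no H
  1 × Br: no H
  1 × Cl: no H
  1 × O: 1 H
  Total hydrogens = 18.

18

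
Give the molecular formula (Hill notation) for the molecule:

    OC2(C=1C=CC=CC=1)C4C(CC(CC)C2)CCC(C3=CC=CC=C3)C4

Heavy atoms from the SMILES: 24 C, 1 O.
Implicit hydrogens by atom environment:
  10 × C (aromatic): 1 H each → 10
  6 × C: 2 H each → 12
  4 × C: 1 H each → 4
  2 × C (aromatic): no H
  1 × C: 3 H
  1 × C: no H
  1 × O: 1 H
  Total hydrogens = 30.
Molecular formula: C24H30O

C24H30O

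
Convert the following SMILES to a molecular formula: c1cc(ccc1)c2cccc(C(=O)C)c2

Heavy atoms from the SMILES: 14 C, 1 O.
Implicit hydrogens by atom environment:
  9 × C (aromatic): 1 H each → 9
  3 × C (aromatic): no H
  1 × C: 3 H
  1 × C: no H
  1 × O: no H
  Total hydrogens = 12.
Molecular formula: C14H12O

C14H12O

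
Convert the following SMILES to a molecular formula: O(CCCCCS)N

Heavy atoms from the SMILES: 5 C, 1 N, 1 O, 1 S.
Implicit hydrogens by atom environment:
  5 × C: 2 H each → 10
  1 × N: 2 H
  1 × O: no H
  1 × S: 1 H
  Total hydrogens = 13.
Molecular formula: C5H13NOS

C5H13NOS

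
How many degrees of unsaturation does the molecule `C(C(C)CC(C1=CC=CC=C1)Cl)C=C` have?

5

Molecular formula from the SMILES: C13H17Cl.
DoU = (2C + 2 + N − H − X)/2 = (2·13 + 2 + 0 − 17 − 1)/2 = 10/2 = 5.
(Structurally: 1 ring(s) + 4 π bond(s) = 5.)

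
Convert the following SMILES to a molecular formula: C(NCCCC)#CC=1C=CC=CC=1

Heavy atoms from the SMILES: 12 C, 1 N.
Implicit hydrogens by atom environment:
  5 × C (aromatic): 1 H each → 5
  3 × C: 2 H each → 6
  2 × C: no H
  1 × C: 3 H
  1 × C (aromatic): no H
  1 × N: 1 H
  Total hydrogens = 15.
Molecular formula: C12H15N

C12H15N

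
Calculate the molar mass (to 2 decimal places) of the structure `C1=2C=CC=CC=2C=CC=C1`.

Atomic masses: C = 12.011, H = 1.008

Molecular formula: C10H8.
M = 10×12.011 + 8×1.008 = 128.17 g/mol.

128.17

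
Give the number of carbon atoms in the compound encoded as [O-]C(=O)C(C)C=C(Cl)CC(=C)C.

The symbol for carbon appears 9 times in the SMILES. (Cl is a single chlorine, not C + l.)

9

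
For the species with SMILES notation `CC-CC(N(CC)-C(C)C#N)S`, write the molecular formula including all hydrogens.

C9H18N2S

Heavy atoms from the SMILES: 9 C, 2 N, 1 S.
Implicit hydrogens by atom environment:
  3 × C: 3 H each → 9
  3 × C: 2 H each → 6
  2 × C: 1 H each → 2
  2 × N: no H
  1 × C: no H
  1 × S: 1 H
  Total hydrogens = 18.
Molecular formula: C9H18N2S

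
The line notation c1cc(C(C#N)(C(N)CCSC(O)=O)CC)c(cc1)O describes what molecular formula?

Heavy atoms from the SMILES: 14 C, 2 N, 3 O, 1 S.
Implicit hydrogens by atom environment:
  4 × C (aromatic): 1 H each → 4
  3 × C: 2 H each → 6
  3 × C: no H
  2 × C (aromatic): no H
  2 × O: 1 H each → 2
  1 × C: 3 H
  1 × C: 1 H
  1 × N: 2 H
  1 × N: no H
  1 × O: no H
  1 × S: no H
  Total hydrogens = 18.
Molecular formula: C14H18N2O3S

C14H18N2O3S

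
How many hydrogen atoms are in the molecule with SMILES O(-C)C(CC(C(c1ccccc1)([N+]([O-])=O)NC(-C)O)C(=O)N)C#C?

21

Hydrogens are implicit in SMILES; fill each atom to its normal valence:
  5 × C (aromatic): 1 H each → 5
  4 × C: 1 H each → 4
  3 × C: no H
  3 × O: no H
  2 × C: 3 H each → 6
  1 × C: 2 H
  1 × C (aromatic): no H
  1 × N: 2 H
  1 × N: 1 H
  1 × N (charge +1): no H
  1 × O: 1 H
  1 × O (charge -1): no H
  Total hydrogens = 21.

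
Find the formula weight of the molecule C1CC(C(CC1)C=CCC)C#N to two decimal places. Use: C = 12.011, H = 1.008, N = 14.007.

Molecular formula: C11H17N.
M = 11×12.011 + 17×1.008 + 1×14.007 = 163.26 g/mol.

163.26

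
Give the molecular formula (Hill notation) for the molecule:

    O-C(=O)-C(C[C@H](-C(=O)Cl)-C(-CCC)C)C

C11H19ClO3

Heavy atoms from the SMILES: 11 C, 1 Cl, 3 O.
Implicit hydrogens by atom environment:
  3 × C: 3 H each → 9
  3 × C: 2 H each → 6
  3 × C: 1 H each → 3
  2 × C: no H
  2 × O: no H
  1 × Cl: no H
  1 × O: 1 H
  Total hydrogens = 19.
Molecular formula: C11H19ClO3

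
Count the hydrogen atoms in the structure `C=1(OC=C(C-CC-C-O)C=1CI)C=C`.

15

Hydrogens are implicit in SMILES; fill each atom to its normal valence:
  6 × C: 2 H each → 12
  3 × C (aromatic): no H
  1 × C (aromatic): 1 H
  1 × C: 1 H
  1 × I: no H
  1 × O: 1 H
  1 × O (aromatic): no H
  Total hydrogens = 15.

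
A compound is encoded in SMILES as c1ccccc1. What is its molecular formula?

C6H6

Heavy atoms from the SMILES: 6 C.
Implicit hydrogens by atom environment:
  6 × C (aromatic): 1 H each → 6
  Total hydrogens = 6.
Molecular formula: C6H6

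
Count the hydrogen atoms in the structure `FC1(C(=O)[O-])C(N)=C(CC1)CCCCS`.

Hydrogens are implicit in SMILES; fill each atom to its normal valence:
  6 × C: 2 H each → 12
  4 × C: no H
  1 × F: no H
  1 × N: 2 H
  1 × O: no H
  1 × O (charge -1): no H
  1 × S: 1 H
  Total hydrogens = 15.

15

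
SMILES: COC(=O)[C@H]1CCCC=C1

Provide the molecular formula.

Heavy atoms from the SMILES: 8 C, 2 O.
Implicit hydrogens by atom environment:
  3 × C: 2 H each → 6
  3 × C: 1 H each → 3
  2 × O: no H
  1 × C: 3 H
  1 × C: no H
  Total hydrogens = 12.
Molecular formula: C8H12O2

C8H12O2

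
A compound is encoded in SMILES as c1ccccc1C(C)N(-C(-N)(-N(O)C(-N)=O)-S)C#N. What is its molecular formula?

Heavy atoms from the SMILES: 11 C, 5 N, 2 O, 1 S.
Implicit hydrogens by atom environment:
  5 × C (aromatic): 1 H each → 5
  3 × C: no H
  3 × N: no H
  2 × N: 2 H each → 4
  1 × C: 3 H
  1 × C: 1 H
  1 × C (aromatic): no H
  1 × O: 1 H
  1 × O: no H
  1 × S: 1 H
  Total hydrogens = 15.
Molecular formula: C11H15N5O2S

C11H15N5O2S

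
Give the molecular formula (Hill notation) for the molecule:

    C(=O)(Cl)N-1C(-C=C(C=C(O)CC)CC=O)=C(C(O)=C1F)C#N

C14H12ClFN2O4

Heavy atoms from the SMILES: 14 C, 1 Cl, 1 F, 2 N, 4 O.
Implicit hydrogens by atom environment:
  4 × C (aromatic): no H
  4 × C: no H
  3 × C: 1 H each → 3
  2 × C: 2 H each → 4
  2 × O: 1 H each → 2
  2 × O: no H
  1 × C: 3 H
  1 × Cl: no H
  1 × F: no H
  1 × N (aromatic): no H
  1 × N: no H
  Total hydrogens = 12.
Molecular formula: C14H12ClFN2O4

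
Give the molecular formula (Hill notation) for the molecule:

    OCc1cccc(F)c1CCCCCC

C13H19FO

Heavy atoms from the SMILES: 13 C, 1 F, 1 O.
Implicit hydrogens by atom environment:
  6 × C: 2 H each → 12
  3 × C (aromatic): 1 H each → 3
  3 × C (aromatic): no H
  1 × C: 3 H
  1 × F: no H
  1 × O: 1 H
  Total hydrogens = 19.
Molecular formula: C13H19FO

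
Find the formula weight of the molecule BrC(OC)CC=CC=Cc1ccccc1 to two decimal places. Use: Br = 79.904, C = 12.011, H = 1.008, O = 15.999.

Molecular formula: C13H15BrO.
M = 1×79.904 + 13×12.011 + 15×1.008 + 1×15.999 = 267.17 g/mol.

267.17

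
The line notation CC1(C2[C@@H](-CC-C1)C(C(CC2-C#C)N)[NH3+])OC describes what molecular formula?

Heavy atoms from the SMILES: 14 C, 2 N, 1 O.
Implicit hydrogens by atom environment:
  6 × C: 1 H each → 6
  4 × C: 2 H each → 8
  2 × C: 3 H each → 6
  2 × C: no H
  1 × N (charge +1): 3 H
  1 × N: 2 H
  1 × O: no H
  Total hydrogens = 25.
Net charge +1.
Molecular formula: C14H25N2O+

C14H25N2O+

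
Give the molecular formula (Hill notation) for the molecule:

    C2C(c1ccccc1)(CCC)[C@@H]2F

Heavy atoms from the SMILES: 12 C, 1 F.
Implicit hydrogens by atom environment:
  5 × C (aromatic): 1 H each → 5
  3 × C: 2 H each → 6
  1 × C: 3 H
  1 × C: 1 H
  1 × C: no H
  1 × C (aromatic): no H
  1 × F: no H
  Total hydrogens = 15.
Molecular formula: C12H15F

C12H15F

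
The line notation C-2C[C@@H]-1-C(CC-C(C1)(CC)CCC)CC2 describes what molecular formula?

Heavy atoms from the SMILES: 15 C.
Implicit hydrogens by atom environment:
  10 × C: 2 H each → 20
  2 × C: 3 H each → 6
  2 × C: 1 H each → 2
  1 × C: no H
  Total hydrogens = 28.
Molecular formula: C15H28

C15H28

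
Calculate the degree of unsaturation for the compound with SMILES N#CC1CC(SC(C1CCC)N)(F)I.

3

Molecular formula from the SMILES: C9H14FIN2S.
DoU = (2C + 2 + N − H − X)/2 = (2·9 + 2 + 2 − 14 − 2)/2 = 6/2 = 3.
(Structurally: 1 ring(s) + 2 π bond(s) = 3.)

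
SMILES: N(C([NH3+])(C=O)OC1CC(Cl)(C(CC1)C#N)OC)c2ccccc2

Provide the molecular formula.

Heavy atoms from the SMILES: 16 C, 1 Cl, 3 N, 3 O.
Implicit hydrogens by atom environment:
  5 × C (aromatic): 1 H each → 5
  3 × C: 2 H each → 6
  3 × C: 1 H each → 3
  3 × C: no H
  3 × O: no H
  1 × C: 3 H
  1 × C (aromatic): no H
  1 × Cl: no H
  1 × N (charge +1): 3 H
  1 × N: 1 H
  1 × N: no H
  Total hydrogens = 21.
Net charge +1.
Molecular formula: C16H21ClN3O3+

C16H21ClN3O3+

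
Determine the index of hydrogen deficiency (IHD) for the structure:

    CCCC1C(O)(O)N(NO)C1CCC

1

Molecular formula from the SMILES: C9H20N2O3.
DoU = (2C + 2 + N − H − X)/2 = (2·9 + 2 + 2 − 20 − 0)/2 = 2/2 = 1.
(Structurally: 1 ring(s) + 0 π bond(s) = 1.)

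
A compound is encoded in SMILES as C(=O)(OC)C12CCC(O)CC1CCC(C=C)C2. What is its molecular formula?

Heavy atoms from the SMILES: 14 C, 3 O.
Implicit hydrogens by atom environment:
  7 × C: 2 H each → 14
  4 × C: 1 H each → 4
  2 × C: no H
  2 × O: no H
  1 × C: 3 H
  1 × O: 1 H
  Total hydrogens = 22.
Molecular formula: C14H22O3

C14H22O3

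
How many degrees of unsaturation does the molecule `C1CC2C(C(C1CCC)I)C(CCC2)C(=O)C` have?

Molecular formula from the SMILES: C15H25IO.
DoU = (2C + 2 + N − H − X)/2 = (2·15 + 2 + 0 − 25 − 1)/2 = 6/2 = 3.
(Structurally: 2 ring(s) + 1 π bond(s) = 3.)

3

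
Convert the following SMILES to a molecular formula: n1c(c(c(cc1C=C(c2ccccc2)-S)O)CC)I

Heavy atoms from the SMILES: 15 C, 1 I, 1 N, 1 O, 1 S.
Implicit hydrogens by atom environment:
  6 × C (aromatic): 1 H each → 6
  5 × C (aromatic): no H
  1 × C: 3 H
  1 × C: 2 H
  1 × C: 1 H
  1 × C: no H
  1 × I: no H
  1 × N (aromatic): no H
  1 × O: 1 H
  1 × S: 1 H
  Total hydrogens = 14.
Molecular formula: C15H14INOS

C15H14INOS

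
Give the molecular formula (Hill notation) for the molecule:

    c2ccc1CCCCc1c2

Heavy atoms from the SMILES: 10 C.
Implicit hydrogens by atom environment:
  4 × C: 2 H each → 8
  4 × C (aromatic): 1 H each → 4
  2 × C (aromatic): no H
  Total hydrogens = 12.
Molecular formula: C10H12

C10H12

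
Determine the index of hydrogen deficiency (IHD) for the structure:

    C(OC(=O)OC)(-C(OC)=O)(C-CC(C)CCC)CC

Molecular formula from the SMILES: C14H26O5.
DoU = (2C + 2 + N − H − X)/2 = (2·14 + 2 + 0 − 26 − 0)/2 = 4/2 = 2.
(Structurally: 0 ring(s) + 2 π bond(s) = 2.)

2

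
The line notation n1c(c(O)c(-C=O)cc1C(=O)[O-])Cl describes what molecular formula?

Heavy atoms from the SMILES: 7 C, 1 Cl, 1 N, 4 O.
Implicit hydrogens by atom environment:
  4 × C (aromatic): no H
  2 × O: no H
  1 × C (aromatic): 1 H
  1 × C: 1 H
  1 × C: no H
  1 × Cl: no H
  1 × N (aromatic): no H
  1 × O: 1 H
  1 × O (charge -1): no H
  Total hydrogens = 3.
Net charge -1.
Molecular formula: C7H3ClNO4-

C7H3ClNO4-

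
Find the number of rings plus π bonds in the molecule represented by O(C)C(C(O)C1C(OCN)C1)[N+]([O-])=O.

2

Molecular formula from the SMILES: C7H14N2O5.
DoU = (2C + 2 + N − H − X)/2 = (2·7 + 2 + 2 − 14 − 0)/2 = 4/2 = 2.
(Structurally: 1 ring(s) + 1 π bond(s) = 2.)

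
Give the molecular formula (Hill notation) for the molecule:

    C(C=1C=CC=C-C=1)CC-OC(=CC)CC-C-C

C16H24O

Heavy atoms from the SMILES: 16 C, 1 O.
Implicit hydrogens by atom environment:
  6 × C: 2 H each → 12
  5 × C (aromatic): 1 H each → 5
  2 × C: 3 H each → 6
  1 × C: 1 H
  1 × C: no H
  1 × C (aromatic): no H
  1 × O: no H
  Total hydrogens = 24.
Molecular formula: C16H24O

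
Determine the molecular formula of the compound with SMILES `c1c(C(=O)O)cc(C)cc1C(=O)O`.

C9H8O4

Heavy atoms from the SMILES: 9 C, 4 O.
Implicit hydrogens by atom environment:
  3 × C (aromatic): 1 H each → 3
  3 × C (aromatic): no H
  2 × C: no H
  2 × O: 1 H each → 2
  2 × O: no H
  1 × C: 3 H
  Total hydrogens = 8.
Molecular formula: C9H8O4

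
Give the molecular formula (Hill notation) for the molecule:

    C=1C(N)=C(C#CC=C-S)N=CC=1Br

C9H7BrN2S

Heavy atoms from the SMILES: 1 Br, 9 C, 2 N, 1 S.
Implicit hydrogens by atom environment:
  3 × C (aromatic): no H
  2 × C (aromatic): 1 H each → 2
  2 × C: 1 H each → 2
  2 × C: no H
  1 × Br: no H
  1 × N: 2 H
  1 × N (aromatic): no H
  1 × S: 1 H
  Total hydrogens = 7.
Molecular formula: C9H7BrN2S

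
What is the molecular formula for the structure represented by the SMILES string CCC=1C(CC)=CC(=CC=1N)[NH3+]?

C10H17N2+

Heavy atoms from the SMILES: 10 C, 2 N.
Implicit hydrogens by atom environment:
  4 × C (aromatic): no H
  2 × C: 3 H each → 6
  2 × C: 2 H each → 4
  2 × C (aromatic): 1 H each → 2
  1 × N (charge +1): 3 H
  1 × N: 2 H
  Total hydrogens = 17.
Net charge +1.
Molecular formula: C10H17N2+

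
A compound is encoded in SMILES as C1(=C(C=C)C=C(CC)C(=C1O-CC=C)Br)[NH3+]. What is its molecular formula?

Heavy atoms from the SMILES: 1 Br, 13 C, 1 N, 1 O.
Implicit hydrogens by atom environment:
  5 × C (aromatic): no H
  4 × C: 2 H each → 8
  2 × C: 1 H each → 2
  1 × Br: no H
  1 × C: 3 H
  1 × C (aromatic): 1 H
  1 × N (charge +1): 3 H
  1 × O: no H
  Total hydrogens = 17.
Net charge +1.
Molecular formula: C13H17BrNO+

C13H17BrNO+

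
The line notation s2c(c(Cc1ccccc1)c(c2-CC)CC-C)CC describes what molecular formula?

Heavy atoms from the SMILES: 18 C, 1 S.
Implicit hydrogens by atom environment:
  5 × C: 2 H each → 10
  5 × C (aromatic): 1 H each → 5
  5 × C (aromatic): no H
  3 × C: 3 H each → 9
  1 × S (aromatic): no H
  Total hydrogens = 24.
Molecular formula: C18H24S

C18H24S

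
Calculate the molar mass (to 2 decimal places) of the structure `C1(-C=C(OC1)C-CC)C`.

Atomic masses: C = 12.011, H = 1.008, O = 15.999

Molecular formula: C8H14O.
M = 8×12.011 + 14×1.008 + 1×15.999 = 126.20 g/mol.

126.20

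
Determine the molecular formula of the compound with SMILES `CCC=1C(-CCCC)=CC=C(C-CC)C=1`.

C15H24

Heavy atoms from the SMILES: 15 C.
Implicit hydrogens by atom environment:
  6 × C: 2 H each → 12
  3 × C: 3 H each → 9
  3 × C (aromatic): 1 H each → 3
  3 × C (aromatic): no H
  Total hydrogens = 24.
Molecular formula: C15H24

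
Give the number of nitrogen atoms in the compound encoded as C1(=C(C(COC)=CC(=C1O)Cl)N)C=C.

1

The symbol for nitrogen appears 1 time in the SMILES.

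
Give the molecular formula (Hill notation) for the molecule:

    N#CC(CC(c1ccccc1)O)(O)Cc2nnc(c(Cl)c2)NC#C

Heavy atoms from the SMILES: 17 C, 1 Cl, 4 N, 2 O.
Implicit hydrogens by atom environment:
  6 × C (aromatic): 1 H each → 6
  4 × C (aromatic): no H
  3 × C: no H
  2 × C: 2 H each → 4
  2 × C: 1 H each → 2
  2 × N (aromatic): no H
  2 × O: 1 H each → 2
  1 × Cl: no H
  1 × N: 1 H
  1 × N: no H
  Total hydrogens = 15.
Molecular formula: C17H15ClN4O2

C17H15ClN4O2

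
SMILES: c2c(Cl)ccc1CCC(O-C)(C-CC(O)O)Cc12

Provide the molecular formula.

Heavy atoms from the SMILES: 14 C, 1 Cl, 3 O.
Implicit hydrogens by atom environment:
  5 × C: 2 H each → 10
  3 × C (aromatic): 1 H each → 3
  3 × C (aromatic): no H
  2 × O: 1 H each → 2
  1 × C: 3 H
  1 × C: 1 H
  1 × C: no H
  1 × Cl: no H
  1 × O: no H
  Total hydrogens = 19.
Molecular formula: C14H19ClO3

C14H19ClO3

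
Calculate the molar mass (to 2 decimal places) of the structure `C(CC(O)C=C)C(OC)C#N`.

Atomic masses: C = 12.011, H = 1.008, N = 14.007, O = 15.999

Molecular formula: C8H13NO2.
M = 8×12.011 + 13×1.008 + 1×14.007 + 2×15.999 = 155.20 g/mol.

155.20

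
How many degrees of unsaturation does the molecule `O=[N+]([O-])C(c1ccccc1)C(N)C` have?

Molecular formula from the SMILES: C9H12N2O2.
DoU = (2C + 2 + N − H − X)/2 = (2·9 + 2 + 2 − 12 − 0)/2 = 10/2 = 5.
(Structurally: 1 ring(s) + 4 π bond(s) = 5.)

5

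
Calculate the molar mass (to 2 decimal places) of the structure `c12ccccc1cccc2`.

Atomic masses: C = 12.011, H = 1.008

Molecular formula: C10H8.
M = 10×12.011 + 8×1.008 = 128.17 g/mol.

128.17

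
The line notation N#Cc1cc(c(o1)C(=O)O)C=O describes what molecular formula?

Heavy atoms from the SMILES: 7 C, 1 N, 4 O.
Implicit hydrogens by atom environment:
  3 × C (aromatic): no H
  2 × C: no H
  2 × O: no H
  1 × C (aromatic): 1 H
  1 × C: 1 H
  1 × N: no H
  1 × O: 1 H
  1 × O (aromatic): no H
  Total hydrogens = 3.
Molecular formula: C7H3NO4

C7H3NO4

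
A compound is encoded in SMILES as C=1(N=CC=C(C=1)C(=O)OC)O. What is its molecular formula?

Heavy atoms from the SMILES: 7 C, 1 N, 3 O.
Implicit hydrogens by atom environment:
  3 × C (aromatic): 1 H each → 3
  2 × C (aromatic): no H
  2 × O: no H
  1 × C: 3 H
  1 × C: no H
  1 × N (aromatic): no H
  1 × O: 1 H
  Total hydrogens = 7.
Molecular formula: C7H7NO3

C7H7NO3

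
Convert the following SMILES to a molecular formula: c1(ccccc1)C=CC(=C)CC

Heavy atoms from the SMILES: 12 C.
Implicit hydrogens by atom environment:
  5 × C (aromatic): 1 H each → 5
  2 × C: 2 H each → 4
  2 × C: 1 H each → 2
  1 × C: 3 H
  1 × C: no H
  1 × C (aromatic): no H
  Total hydrogens = 14.
Molecular formula: C12H14

C12H14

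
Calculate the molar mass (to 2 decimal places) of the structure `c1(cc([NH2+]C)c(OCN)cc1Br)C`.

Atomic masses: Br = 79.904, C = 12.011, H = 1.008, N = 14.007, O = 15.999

246.13

Molecular formula: C9H14BrN2O+.
M = 1×79.904 + 9×12.011 + 14×1.008 + 2×14.007 + 1×15.999 = 246.13 g/mol.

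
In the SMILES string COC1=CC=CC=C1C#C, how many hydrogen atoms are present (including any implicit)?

8

Hydrogens are implicit in SMILES; fill each atom to its normal valence:
  4 × C (aromatic): 1 H each → 4
  2 × C (aromatic): no H
  1 × C: 3 H
  1 × C: 1 H
  1 × C: no H
  1 × O: no H
  Total hydrogens = 8.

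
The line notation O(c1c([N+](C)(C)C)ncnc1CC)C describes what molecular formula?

C10H18N3O+

Heavy atoms from the SMILES: 10 C, 3 N, 1 O.
Implicit hydrogens by atom environment:
  5 × C: 3 H each → 15
  3 × C (aromatic): no H
  2 × N (aromatic): no H
  1 × C: 2 H
  1 × C (aromatic): 1 H
  1 × N (charge +1): no H
  1 × O: no H
  Total hydrogens = 18.
Net charge +1.
Molecular formula: C10H18N3O+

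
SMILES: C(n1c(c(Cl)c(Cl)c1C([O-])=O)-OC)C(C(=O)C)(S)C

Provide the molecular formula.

C11H12Cl2NO4S-

Heavy atoms from the SMILES: 11 C, 2 Cl, 1 N, 4 O, 1 S.
Implicit hydrogens by atom environment:
  4 × C (aromatic): no H
  3 × C: 3 H each → 9
  3 × C: no H
  3 × O: no H
  2 × Cl: no H
  1 × C: 2 H
  1 × N (aromatic): no H
  1 × O (charge -1): no H
  1 × S: 1 H
  Total hydrogens = 12.
Net charge -1.
Molecular formula: C11H12Cl2NO4S-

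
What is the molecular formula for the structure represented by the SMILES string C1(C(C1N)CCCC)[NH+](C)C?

C9H21N2+

Heavy atoms from the SMILES: 9 C, 2 N.
Implicit hydrogens by atom environment:
  3 × C: 3 H each → 9
  3 × C: 2 H each → 6
  3 × C: 1 H each → 3
  1 × N: 2 H
  1 × N (charge +1): 1 H
  Total hydrogens = 21.
Net charge +1.
Molecular formula: C9H21N2+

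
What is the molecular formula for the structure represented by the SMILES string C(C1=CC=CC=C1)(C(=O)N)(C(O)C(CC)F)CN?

Heavy atoms from the SMILES: 13 C, 1 F, 2 N, 2 O.
Implicit hydrogens by atom environment:
  5 × C (aromatic): 1 H each → 5
  2 × C: 2 H each → 4
  2 × C: 1 H each → 2
  2 × C: no H
  2 × N: 2 H each → 4
  1 × C: 3 H
  1 × C (aromatic): no H
  1 × F: no H
  1 × O: 1 H
  1 × O: no H
  Total hydrogens = 19.
Molecular formula: C13H19FN2O2

C13H19FN2O2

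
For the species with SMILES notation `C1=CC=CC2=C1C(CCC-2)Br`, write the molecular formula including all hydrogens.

C10H11Br

Heavy atoms from the SMILES: 1 Br, 10 C.
Implicit hydrogens by atom environment:
  4 × C (aromatic): 1 H each → 4
  3 × C: 2 H each → 6
  2 × C (aromatic): no H
  1 × Br: no H
  1 × C: 1 H
  Total hydrogens = 11.
Molecular formula: C10H11Br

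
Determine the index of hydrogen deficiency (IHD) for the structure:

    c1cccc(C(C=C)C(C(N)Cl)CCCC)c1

Molecular formula from the SMILES: C15H22ClN.
DoU = (2C + 2 + N − H − X)/2 = (2·15 + 2 + 1 − 22 − 1)/2 = 10/2 = 5.
(Structurally: 1 ring(s) + 4 π bond(s) = 5.)

5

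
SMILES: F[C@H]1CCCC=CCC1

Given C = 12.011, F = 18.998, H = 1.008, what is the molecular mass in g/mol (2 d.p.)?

128.19

Molecular formula: C8H13F.
M = 8×12.011 + 1×18.998 + 13×1.008 = 128.19 g/mol.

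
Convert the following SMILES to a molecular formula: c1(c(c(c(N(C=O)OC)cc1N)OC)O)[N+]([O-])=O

C9H11N3O6

Heavy atoms from the SMILES: 9 C, 3 N, 6 O.
Implicit hydrogens by atom environment:
  5 × C (aromatic): no H
  4 × O: no H
  2 × C: 3 H each → 6
  1 × C (aromatic): 1 H
  1 × C: 1 H
  1 × N: 2 H
  1 × N (charge +1): no H
  1 × N: no H
  1 × O: 1 H
  1 × O (charge -1): no H
  Total hydrogens = 11.
Molecular formula: C9H11N3O6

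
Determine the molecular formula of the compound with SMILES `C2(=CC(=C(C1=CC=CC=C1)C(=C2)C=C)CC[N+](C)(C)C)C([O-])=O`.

Heavy atoms from the SMILES: 20 C, 1 N, 2 O.
Implicit hydrogens by atom environment:
  7 × C (aromatic): 1 H each → 7
  5 × C (aromatic): no H
  3 × C: 3 H each → 9
  3 × C: 2 H each → 6
  1 × C: 1 H
  1 × C: no H
  1 × N (charge +1): no H
  1 × O: no H
  1 × O (charge -1): no H
  Total hydrogens = 23.
Molecular formula: C20H23NO2

C20H23NO2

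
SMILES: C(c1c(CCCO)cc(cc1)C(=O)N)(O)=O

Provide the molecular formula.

C11H13NO4

Heavy atoms from the SMILES: 11 C, 1 N, 4 O.
Implicit hydrogens by atom environment:
  3 × C: 2 H each → 6
  3 × C (aromatic): 1 H each → 3
  3 × C (aromatic): no H
  2 × C: no H
  2 × O: 1 H each → 2
  2 × O: no H
  1 × N: 2 H
  Total hydrogens = 13.
Molecular formula: C11H13NO4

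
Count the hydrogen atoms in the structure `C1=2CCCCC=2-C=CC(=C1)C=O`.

Hydrogens are implicit in SMILES; fill each atom to its normal valence:
  4 × C: 2 H each → 8
  3 × C (aromatic): 1 H each → 3
  3 × C (aromatic): no H
  1 × C: 1 H
  1 × O: no H
  Total hydrogens = 12.

12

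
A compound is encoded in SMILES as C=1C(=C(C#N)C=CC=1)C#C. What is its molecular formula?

Heavy atoms from the SMILES: 9 C, 1 N.
Implicit hydrogens by atom environment:
  4 × C (aromatic): 1 H each → 4
  2 × C (aromatic): no H
  2 × C: no H
  1 × C: 1 H
  1 × N: no H
  Total hydrogens = 5.
Molecular formula: C9H5N

C9H5N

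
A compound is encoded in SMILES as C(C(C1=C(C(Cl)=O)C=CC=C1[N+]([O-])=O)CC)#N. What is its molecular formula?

Heavy atoms from the SMILES: 11 C, 1 Cl, 2 N, 3 O.
Implicit hydrogens by atom environment:
  3 × C (aromatic): 1 H each → 3
  3 × C (aromatic): no H
  2 × C: no H
  2 × O: no H
  1 × C: 3 H
  1 × C: 2 H
  1 × C: 1 H
  1 × Cl: no H
  1 × N: no H
  1 × N (charge +1): no H
  1 × O (charge -1): no H
  Total hydrogens = 9.
Molecular formula: C11H9ClN2O3

C11H9ClN2O3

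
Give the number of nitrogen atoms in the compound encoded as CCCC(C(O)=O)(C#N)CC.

The symbol for nitrogen appears 1 time in the SMILES.

1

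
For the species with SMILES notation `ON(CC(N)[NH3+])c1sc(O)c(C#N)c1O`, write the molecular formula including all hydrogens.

Heavy atoms from the SMILES: 7 C, 4 N, 3 O, 1 S.
Implicit hydrogens by atom environment:
  4 × C (aromatic): no H
  3 × O: 1 H each → 3
  2 × N: no H
  1 × C: 2 H
  1 × C: 1 H
  1 × C: no H
  1 × N (charge +1): 3 H
  1 × N: 2 H
  1 × S (aromatic): no H
  Total hydrogens = 11.
Net charge +1.
Molecular formula: C7H11N4O3S+

C7H11N4O3S+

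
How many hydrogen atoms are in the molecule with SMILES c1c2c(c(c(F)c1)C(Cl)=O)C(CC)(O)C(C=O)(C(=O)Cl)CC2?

Hydrogens are implicit in SMILES; fill each atom to its normal valence:
  4 × C (aromatic): no H
  4 × C: no H
  3 × C: 2 H each → 6
  3 × O: no H
  2 × C (aromatic): 1 H each → 2
  2 × Cl: no H
  1 × C: 3 H
  1 × C: 1 H
  1 × F: no H
  1 × O: 1 H
  Total hydrogens = 13.

13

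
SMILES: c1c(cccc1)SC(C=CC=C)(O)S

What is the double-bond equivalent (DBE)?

6

Molecular formula from the SMILES: C11H12OS2.
DoU = (2C + 2 + N − H − X)/2 = (2·11 + 2 + 0 − 12 − 0)/2 = 12/2 = 6.
(Structurally: 1 ring(s) + 5 π bond(s) = 6.)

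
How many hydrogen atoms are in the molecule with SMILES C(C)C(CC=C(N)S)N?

Hydrogens are implicit in SMILES; fill each atom to its normal valence:
  2 × C: 2 H each → 4
  2 × C: 1 H each → 2
  2 × N: 2 H each → 4
  1 × C: 3 H
  1 × C: no H
  1 × S: 1 H
  Total hydrogens = 14.

14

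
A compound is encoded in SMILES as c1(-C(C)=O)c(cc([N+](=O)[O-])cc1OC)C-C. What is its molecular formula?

C11H13NO4

Heavy atoms from the SMILES: 11 C, 1 N, 4 O.
Implicit hydrogens by atom environment:
  4 × C (aromatic): no H
  3 × C: 3 H each → 9
  3 × O: no H
  2 × C (aromatic): 1 H each → 2
  1 × C: 2 H
  1 × C: no H
  1 × N (charge +1): no H
  1 × O (charge -1): no H
  Total hydrogens = 13.
Molecular formula: C11H13NO4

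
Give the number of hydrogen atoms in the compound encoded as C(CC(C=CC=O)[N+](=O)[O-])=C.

9

Hydrogens are implicit in SMILES; fill each atom to its normal valence:
  5 × C: 1 H each → 5
  2 × C: 2 H each → 4
  2 × O: no H
  1 × N (charge +1): no H
  1 × O (charge -1): no H
  Total hydrogens = 9.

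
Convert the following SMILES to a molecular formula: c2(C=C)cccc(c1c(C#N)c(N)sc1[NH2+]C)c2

Heavy atoms from the SMILES: 14 C, 3 N, 1 S.
Implicit hydrogens by atom environment:
  6 × C (aromatic): no H
  4 × C (aromatic): 1 H each → 4
  1 × C: 3 H
  1 × C: 2 H
  1 × C: 1 H
  1 × C: no H
  1 × N: 2 H
  1 × N (charge +1): 2 H
  1 × N: no H
  1 × S (aromatic): no H
  Total hydrogens = 14.
Net charge +1.
Molecular formula: C14H14N3S+

C14H14N3S+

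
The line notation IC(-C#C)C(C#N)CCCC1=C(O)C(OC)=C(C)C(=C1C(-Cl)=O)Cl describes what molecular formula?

Heavy atoms from the SMILES: 17 C, 2 Cl, 1 I, 1 N, 3 O.
Implicit hydrogens by atom environment:
  6 × C (aromatic): no H
  3 × C: 2 H each → 6
  3 × C: 1 H each → 3
  3 × C: no H
  2 × C: 3 H each → 6
  2 × Cl: no H
  2 × O: no H
  1 × I: no H
  1 × N: no H
  1 × O: 1 H
  Total hydrogens = 16.
Molecular formula: C17H16Cl2INO3

C17H16Cl2INO3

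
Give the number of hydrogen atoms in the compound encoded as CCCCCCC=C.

16

Hydrogens are implicit in SMILES; fill each atom to its normal valence:
  6 × C: 2 H each → 12
  1 × C: 3 H
  1 × C: 1 H
  Total hydrogens = 16.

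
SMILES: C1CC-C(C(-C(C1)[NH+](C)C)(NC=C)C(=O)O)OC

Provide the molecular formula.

Heavy atoms from the SMILES: 13 C, 2 N, 3 O.
Implicit hydrogens by atom environment:
  5 × C: 2 H each → 10
  3 × C: 3 H each → 9
  3 × C: 1 H each → 3
  2 × C: no H
  2 × O: no H
  1 × N (charge +1): 1 H
  1 × N: 1 H
  1 × O: 1 H
  Total hydrogens = 25.
Net charge +1.
Molecular formula: C13H25N2O3+

C13H25N2O3+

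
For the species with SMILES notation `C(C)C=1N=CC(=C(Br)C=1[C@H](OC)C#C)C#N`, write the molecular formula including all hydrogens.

Heavy atoms from the SMILES: 1 Br, 12 C, 2 N, 1 O.
Implicit hydrogens by atom environment:
  4 × C (aromatic): no H
  2 × C: 3 H each → 6
  2 × C: 1 H each → 2
  2 × C: no H
  1 × Br: no H
  1 × C: 2 H
  1 × C (aromatic): 1 H
  1 × N (aromatic): no H
  1 × N: no H
  1 × O: no H
  Total hydrogens = 11.
Molecular formula: C12H11BrN2O

C12H11BrN2O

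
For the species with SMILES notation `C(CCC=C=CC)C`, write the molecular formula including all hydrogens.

Heavy atoms from the SMILES: 8 C.
Implicit hydrogens by atom environment:
  3 × C: 2 H each → 6
  2 × C: 3 H each → 6
  2 × C: 1 H each → 2
  1 × C: no H
  Total hydrogens = 14.
Molecular formula: C8H14

C8H14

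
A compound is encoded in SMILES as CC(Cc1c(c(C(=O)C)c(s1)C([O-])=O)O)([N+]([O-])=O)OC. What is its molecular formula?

C11H12NO7S-

Heavy atoms from the SMILES: 11 C, 1 N, 7 O, 1 S.
Implicit hydrogens by atom environment:
  4 × C (aromatic): no H
  4 × O: no H
  3 × C: 3 H each → 9
  3 × C: no H
  2 × O (charge -1): no H
  1 × C: 2 H
  1 × N (charge +1): no H
  1 × O: 1 H
  1 × S (aromatic): no H
  Total hydrogens = 12.
Net charge -1.
Molecular formula: C11H12NO7S-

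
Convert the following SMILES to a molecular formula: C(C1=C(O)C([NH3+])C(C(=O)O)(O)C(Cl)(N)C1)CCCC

Heavy atoms from the SMILES: 12 C, 1 Cl, 2 N, 4 O.
Implicit hydrogens by atom environment:
  5 × C: 2 H each → 10
  5 × C: no H
  3 × O: 1 H each → 3
  1 × C: 3 H
  1 × C: 1 H
  1 × Cl: no H
  1 × N (charge +1): 3 H
  1 × N: 2 H
  1 × O: no H
  Total hydrogens = 22.
Net charge +1.
Molecular formula: C12H22ClN2O4+

C12H22ClN2O4+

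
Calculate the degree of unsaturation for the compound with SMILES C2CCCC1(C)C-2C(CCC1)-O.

2

Molecular formula from the SMILES: C11H20O.
DoU = (2C + 2 + N − H − X)/2 = (2·11 + 2 + 0 − 20 − 0)/2 = 4/2 = 2.
(Structurally: 2 ring(s) + 0 π bond(s) = 2.)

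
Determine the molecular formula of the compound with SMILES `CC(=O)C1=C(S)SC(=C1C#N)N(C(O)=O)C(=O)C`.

C10H8N2O4S2

Heavy atoms from the SMILES: 10 C, 2 N, 4 O, 2 S.
Implicit hydrogens by atom environment:
  4 × C (aromatic): no H
  4 × C: no H
  3 × O: no H
  2 × C: 3 H each → 6
  2 × N: no H
  1 × O: 1 H
  1 × S: 1 H
  1 × S (aromatic): no H
  Total hydrogens = 8.
Molecular formula: C10H8N2O4S2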